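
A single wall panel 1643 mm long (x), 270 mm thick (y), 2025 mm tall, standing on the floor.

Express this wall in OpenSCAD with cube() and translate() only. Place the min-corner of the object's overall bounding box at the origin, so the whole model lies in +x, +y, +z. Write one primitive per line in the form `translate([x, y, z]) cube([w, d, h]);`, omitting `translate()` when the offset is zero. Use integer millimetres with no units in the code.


cube([1643, 270, 2025]);


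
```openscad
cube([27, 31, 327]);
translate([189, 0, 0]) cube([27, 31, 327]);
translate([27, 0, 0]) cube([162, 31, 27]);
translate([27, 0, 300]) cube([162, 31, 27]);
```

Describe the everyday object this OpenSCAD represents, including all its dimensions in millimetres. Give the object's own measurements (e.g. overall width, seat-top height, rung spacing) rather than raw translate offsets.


A rectangular picture frame lying in the x–z plane (depth along y). The opening is 162 mm wide (x) by 273 mm tall (z), surrounded by a border 27 mm wide on all four sides. The frame is 31 mm deep and is made of two full-height vertical stiles with two horizontal rails fitted between them.


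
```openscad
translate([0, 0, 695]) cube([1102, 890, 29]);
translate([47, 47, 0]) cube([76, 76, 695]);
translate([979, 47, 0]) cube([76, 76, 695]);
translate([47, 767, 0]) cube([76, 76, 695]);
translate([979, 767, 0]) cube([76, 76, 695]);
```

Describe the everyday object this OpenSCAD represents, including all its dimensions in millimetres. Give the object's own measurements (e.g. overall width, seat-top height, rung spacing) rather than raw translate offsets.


A table: top 1102 mm (x) × 890 mm (y), 29 mm thick, upper face at z = 724 mm, on four 76×76 mm square legs, each inset 47 mm from the nearest pair of top edges from z = 0 to the bottom of the top.


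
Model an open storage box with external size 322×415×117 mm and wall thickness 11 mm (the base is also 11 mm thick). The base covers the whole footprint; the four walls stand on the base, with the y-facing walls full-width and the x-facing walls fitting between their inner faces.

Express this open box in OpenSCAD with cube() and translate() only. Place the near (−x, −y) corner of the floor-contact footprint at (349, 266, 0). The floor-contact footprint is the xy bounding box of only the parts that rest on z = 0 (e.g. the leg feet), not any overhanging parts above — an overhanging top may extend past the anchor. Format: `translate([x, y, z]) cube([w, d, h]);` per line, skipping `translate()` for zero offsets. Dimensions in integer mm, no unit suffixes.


translate([349, 266, 0]) cube([322, 415, 11]);
translate([349, 266, 11]) cube([322, 11, 106]);
translate([349, 670, 11]) cube([322, 11, 106]);
translate([349, 277, 11]) cube([11, 393, 106]);
translate([660, 277, 11]) cube([11, 393, 106]);


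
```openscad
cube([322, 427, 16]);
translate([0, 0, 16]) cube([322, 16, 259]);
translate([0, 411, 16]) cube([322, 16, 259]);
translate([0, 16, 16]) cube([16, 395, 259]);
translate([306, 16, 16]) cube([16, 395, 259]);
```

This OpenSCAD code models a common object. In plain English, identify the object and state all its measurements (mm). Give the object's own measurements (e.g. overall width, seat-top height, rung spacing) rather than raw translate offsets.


An open-topped rectangular box: outside dimensions 322×427×275 mm, with a uniform wall and base thickness of 16 mm. The base is a full 322×427 slab on the floor; four walls sit on top of the base. The front and back walls (the −y and +y sides) span the full width; the two side walls fit between them.


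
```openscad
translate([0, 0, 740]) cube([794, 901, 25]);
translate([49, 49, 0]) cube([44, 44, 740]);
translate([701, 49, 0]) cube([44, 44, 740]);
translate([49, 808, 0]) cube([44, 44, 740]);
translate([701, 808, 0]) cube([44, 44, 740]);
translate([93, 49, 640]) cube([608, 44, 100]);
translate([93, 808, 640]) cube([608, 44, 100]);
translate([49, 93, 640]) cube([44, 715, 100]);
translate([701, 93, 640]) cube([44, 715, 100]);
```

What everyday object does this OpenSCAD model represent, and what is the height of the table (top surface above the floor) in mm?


A table. The table height is 765 mm.

A 794×901×25 slab sits at z = 740 on four 44 mm square posts — a table. The top surface is at 740 + 25 = 765 mm.


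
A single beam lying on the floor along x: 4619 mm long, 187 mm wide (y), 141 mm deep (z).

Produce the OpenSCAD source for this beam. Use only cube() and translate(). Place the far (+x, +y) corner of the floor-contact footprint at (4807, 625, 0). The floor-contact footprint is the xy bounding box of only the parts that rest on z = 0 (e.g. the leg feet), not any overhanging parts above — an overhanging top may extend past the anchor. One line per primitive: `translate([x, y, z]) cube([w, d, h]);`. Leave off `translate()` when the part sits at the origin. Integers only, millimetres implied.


translate([188, 438, 0]) cube([4619, 187, 141]);


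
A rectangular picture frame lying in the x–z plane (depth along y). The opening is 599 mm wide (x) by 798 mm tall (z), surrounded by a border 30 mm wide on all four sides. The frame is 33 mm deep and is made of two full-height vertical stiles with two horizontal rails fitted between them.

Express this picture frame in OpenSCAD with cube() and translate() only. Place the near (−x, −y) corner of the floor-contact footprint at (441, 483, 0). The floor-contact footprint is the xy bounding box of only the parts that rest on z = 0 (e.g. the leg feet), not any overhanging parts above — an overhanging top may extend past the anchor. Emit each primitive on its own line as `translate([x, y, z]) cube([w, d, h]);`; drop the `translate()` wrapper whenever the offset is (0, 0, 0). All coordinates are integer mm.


translate([441, 483, 0]) cube([30, 33, 858]);
translate([1070, 483, 0]) cube([30, 33, 858]);
translate([471, 483, 0]) cube([599, 33, 30]);
translate([471, 483, 828]) cube([599, 33, 30]);


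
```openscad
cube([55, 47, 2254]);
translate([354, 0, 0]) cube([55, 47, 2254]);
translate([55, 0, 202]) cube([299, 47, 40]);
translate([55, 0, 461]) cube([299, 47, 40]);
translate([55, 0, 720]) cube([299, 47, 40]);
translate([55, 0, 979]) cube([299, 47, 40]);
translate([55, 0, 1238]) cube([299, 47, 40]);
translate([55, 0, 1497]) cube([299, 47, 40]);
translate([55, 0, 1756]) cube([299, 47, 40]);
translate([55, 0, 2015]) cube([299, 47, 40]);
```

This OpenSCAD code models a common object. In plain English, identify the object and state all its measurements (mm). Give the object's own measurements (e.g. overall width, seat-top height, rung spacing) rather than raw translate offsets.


A straight ladder. Two 55×47 mm vertical rails, 2254 mm tall, stand 409 mm apart (outside-to-outside) with their front faces coplanar on the −y side. 8 rungs, each 47 mm deep and 40 mm tall, span between the inner faces of the rails, front faces flush with the rails. The lowest rung's underside is at z = 202 mm and rungs are spaced 259 mm apart (underside to underside).


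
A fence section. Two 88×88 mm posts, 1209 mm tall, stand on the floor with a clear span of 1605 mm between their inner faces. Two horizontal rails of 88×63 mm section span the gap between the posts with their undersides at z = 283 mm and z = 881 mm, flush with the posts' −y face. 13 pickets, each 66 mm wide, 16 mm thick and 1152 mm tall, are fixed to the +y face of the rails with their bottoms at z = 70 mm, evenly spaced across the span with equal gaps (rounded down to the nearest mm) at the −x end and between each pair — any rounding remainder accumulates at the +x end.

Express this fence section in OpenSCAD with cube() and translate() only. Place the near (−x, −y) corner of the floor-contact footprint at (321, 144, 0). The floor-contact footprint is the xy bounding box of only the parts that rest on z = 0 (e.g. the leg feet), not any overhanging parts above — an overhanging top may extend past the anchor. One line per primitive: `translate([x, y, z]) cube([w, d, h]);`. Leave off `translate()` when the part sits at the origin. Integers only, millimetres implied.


translate([321, 144, 0]) cube([88, 88, 1209]);
translate([2014, 144, 0]) cube([88, 88, 1209]);
translate([409, 144, 283]) cube([1605, 88, 63]);
translate([409, 144, 881]) cube([1605, 88, 63]);
translate([462, 232, 70]) cube([66, 16, 1152]);
translate([581, 232, 70]) cube([66, 16, 1152]);
translate([700, 232, 70]) cube([66, 16, 1152]);
translate([819, 232, 70]) cube([66, 16, 1152]);
translate([938, 232, 70]) cube([66, 16, 1152]);
translate([1057, 232, 70]) cube([66, 16, 1152]);
translate([1176, 232, 70]) cube([66, 16, 1152]);
translate([1295, 232, 70]) cube([66, 16, 1152]);
translate([1414, 232, 70]) cube([66, 16, 1152]);
translate([1533, 232, 70]) cube([66, 16, 1152]);
translate([1652, 232, 70]) cube([66, 16, 1152]);
translate([1771, 232, 70]) cube([66, 16, 1152]);
translate([1890, 232, 70]) cube([66, 16, 1152]);


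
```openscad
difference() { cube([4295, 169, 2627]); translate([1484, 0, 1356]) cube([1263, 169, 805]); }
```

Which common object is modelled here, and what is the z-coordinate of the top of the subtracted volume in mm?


A wall with a window opening. The window head height is 2161 mm.

A wall with a rectangular opening subtracted — a window. Sill at z = 1356, opening 805 mm tall, so the head is at 1356 + 805 = 2161 mm.


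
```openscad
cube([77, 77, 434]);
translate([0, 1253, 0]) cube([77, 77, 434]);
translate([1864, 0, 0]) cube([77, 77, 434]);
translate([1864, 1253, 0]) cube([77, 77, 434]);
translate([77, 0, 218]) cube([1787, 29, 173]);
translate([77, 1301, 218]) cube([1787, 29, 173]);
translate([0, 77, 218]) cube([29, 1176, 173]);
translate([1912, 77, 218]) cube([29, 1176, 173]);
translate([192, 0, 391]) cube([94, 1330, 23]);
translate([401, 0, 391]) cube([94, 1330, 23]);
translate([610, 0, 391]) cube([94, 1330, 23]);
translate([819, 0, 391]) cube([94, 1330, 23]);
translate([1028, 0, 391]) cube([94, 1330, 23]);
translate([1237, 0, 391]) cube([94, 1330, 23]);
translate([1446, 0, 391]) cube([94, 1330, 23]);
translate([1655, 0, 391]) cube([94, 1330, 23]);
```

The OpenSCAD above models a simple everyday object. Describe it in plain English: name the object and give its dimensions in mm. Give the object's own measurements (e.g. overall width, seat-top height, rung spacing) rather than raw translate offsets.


A bed frame 1941 mm long (x) by 1330 mm wide (y). Four 77×77 mm corner posts, 434 mm tall, at the corners of the footprint. Four rails of 29 mm thickness and 173 mm height run between adjacent posts with their undersides at z = 218 mm, their outer faces flush with the outside of the frame (the two x-running rails run between the posts' inner faces; the two y-running rails run between the posts' inner faces). 8 slats, each 94 mm wide (x) and 23 mm thick, lie across the top of the two x-running rails, running the full 1330 mm width of the frame in y; along x they sit between the end posts with a 115 mm gap after the −x posts and between neighbouring slats and before the +x posts.


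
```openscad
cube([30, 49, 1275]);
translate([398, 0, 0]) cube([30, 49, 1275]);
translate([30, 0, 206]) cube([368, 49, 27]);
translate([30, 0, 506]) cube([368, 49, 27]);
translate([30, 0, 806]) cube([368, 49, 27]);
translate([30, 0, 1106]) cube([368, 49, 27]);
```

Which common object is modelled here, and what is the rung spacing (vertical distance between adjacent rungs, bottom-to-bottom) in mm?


A ladder. The rung spacing is 300 mm.

Two tall 30×49 posts with 4 short bars between them — a ladder. Adjacent rungs sit at z = 206 and z = 506, so the spacing is 506 − 206 = 300 mm.


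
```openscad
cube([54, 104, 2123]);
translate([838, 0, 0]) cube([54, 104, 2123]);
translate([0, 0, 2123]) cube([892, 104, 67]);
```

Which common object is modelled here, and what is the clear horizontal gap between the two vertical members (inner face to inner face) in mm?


A door frame. The clear opening width is 784 mm.

Two 2123 mm tall posts with a header on top — a door frame. The left jamb is 54 mm wide at x = 0; the right jamb starts at x = 838. The clear opening is 838 − 54 = 784 mm.


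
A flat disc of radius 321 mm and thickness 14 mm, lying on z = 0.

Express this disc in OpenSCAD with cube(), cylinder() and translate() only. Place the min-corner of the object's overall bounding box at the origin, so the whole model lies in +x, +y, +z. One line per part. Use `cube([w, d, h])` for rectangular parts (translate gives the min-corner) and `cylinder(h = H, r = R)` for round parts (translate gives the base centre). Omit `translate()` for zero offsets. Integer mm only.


translate([321, 321, 0]) cylinder(h = 14, r = 321);


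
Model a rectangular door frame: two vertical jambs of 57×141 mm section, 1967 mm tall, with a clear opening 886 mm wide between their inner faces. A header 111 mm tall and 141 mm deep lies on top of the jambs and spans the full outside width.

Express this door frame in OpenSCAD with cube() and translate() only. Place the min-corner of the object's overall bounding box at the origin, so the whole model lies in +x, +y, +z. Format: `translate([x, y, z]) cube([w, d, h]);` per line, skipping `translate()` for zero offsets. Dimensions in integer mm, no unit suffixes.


cube([57, 141, 1967]);
translate([943, 0, 0]) cube([57, 141, 1967]);
translate([0, 0, 1967]) cube([1000, 141, 111]);


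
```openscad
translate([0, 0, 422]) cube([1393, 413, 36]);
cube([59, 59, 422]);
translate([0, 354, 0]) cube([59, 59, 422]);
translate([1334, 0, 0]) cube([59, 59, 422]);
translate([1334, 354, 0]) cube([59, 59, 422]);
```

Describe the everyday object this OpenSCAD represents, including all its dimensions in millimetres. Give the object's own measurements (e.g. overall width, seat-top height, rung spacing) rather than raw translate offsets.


A bench: a 1393×413 mm seat slab, 36 mm thick, top at z = 458 mm, on four 59×59 mm square legs flush with the seat corners and standing on z = 0.


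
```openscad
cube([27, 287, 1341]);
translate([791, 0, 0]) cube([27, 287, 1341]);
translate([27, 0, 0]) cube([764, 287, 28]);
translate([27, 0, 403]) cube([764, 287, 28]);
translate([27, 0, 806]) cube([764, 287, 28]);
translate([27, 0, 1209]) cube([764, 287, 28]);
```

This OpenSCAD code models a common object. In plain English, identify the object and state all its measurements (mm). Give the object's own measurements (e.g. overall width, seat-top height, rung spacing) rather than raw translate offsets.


An open bookshelf. Two side panels, each 27 mm thick, 287 mm deep and 1341 mm tall, stand 818 mm apart (outside-to-outside). Between them sit 4 shelves, each 28 mm thick and 287 mm deep, spanning the full gap between the sides. The bottom shelf rests on the floor (its underside at z = 0) and the clear gap between one shelf's top and the next shelf's underside is 375 mm.


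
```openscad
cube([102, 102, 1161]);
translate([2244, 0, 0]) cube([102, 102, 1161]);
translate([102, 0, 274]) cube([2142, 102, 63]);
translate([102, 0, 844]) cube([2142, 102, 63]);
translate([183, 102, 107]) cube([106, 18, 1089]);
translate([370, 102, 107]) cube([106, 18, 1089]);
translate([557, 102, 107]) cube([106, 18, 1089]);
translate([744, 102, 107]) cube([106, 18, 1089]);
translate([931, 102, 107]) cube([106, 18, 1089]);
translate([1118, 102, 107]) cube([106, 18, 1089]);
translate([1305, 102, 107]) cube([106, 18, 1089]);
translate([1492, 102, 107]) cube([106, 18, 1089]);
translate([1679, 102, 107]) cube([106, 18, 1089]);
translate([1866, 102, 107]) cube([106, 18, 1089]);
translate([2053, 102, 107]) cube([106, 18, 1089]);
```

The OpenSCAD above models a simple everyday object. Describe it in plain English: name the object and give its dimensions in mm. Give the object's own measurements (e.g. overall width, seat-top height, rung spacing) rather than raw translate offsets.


A fence section. Two 102×102 mm posts, 1161 mm tall, stand on the floor with a clear span of 2142 mm between their inner faces. Two horizontal rails of 102×63 mm section span the gap between the posts with their undersides at z = 274 mm and z = 844 mm, flush with the posts' −y face. 11 pickets, each 106 mm wide, 18 mm thick and 1089 mm tall, are fixed to the +y face of the rails with their bottoms at z = 107 mm, spaced across the span with a 81 mm gap after the −x post and between neighbouring pickets, with 85 mm left before the +x post.


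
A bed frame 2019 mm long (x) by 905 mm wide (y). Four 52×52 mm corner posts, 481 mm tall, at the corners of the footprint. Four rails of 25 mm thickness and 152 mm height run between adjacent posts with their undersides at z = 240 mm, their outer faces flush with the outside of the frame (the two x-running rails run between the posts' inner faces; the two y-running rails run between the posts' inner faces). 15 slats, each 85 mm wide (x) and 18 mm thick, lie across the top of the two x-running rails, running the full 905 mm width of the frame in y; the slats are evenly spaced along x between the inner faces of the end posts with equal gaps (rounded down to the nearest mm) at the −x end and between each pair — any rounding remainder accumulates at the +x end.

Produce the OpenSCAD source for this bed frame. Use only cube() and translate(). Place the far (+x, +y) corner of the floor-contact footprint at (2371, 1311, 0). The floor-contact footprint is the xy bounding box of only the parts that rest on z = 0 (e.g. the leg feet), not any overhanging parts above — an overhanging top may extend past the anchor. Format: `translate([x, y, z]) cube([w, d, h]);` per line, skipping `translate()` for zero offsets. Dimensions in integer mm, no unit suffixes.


translate([352, 406, 0]) cube([52, 52, 481]);
translate([352, 1259, 0]) cube([52, 52, 481]);
translate([2319, 406, 0]) cube([52, 52, 481]);
translate([2319, 1259, 0]) cube([52, 52, 481]);
translate([404, 406, 240]) cube([1915, 25, 152]);
translate([404, 1286, 240]) cube([1915, 25, 152]);
translate([352, 458, 240]) cube([25, 801, 152]);
translate([2346, 458, 240]) cube([25, 801, 152]);
translate([444, 406, 392]) cube([85, 905, 18]);
translate([569, 406, 392]) cube([85, 905, 18]);
translate([694, 406, 392]) cube([85, 905, 18]);
translate([819, 406, 392]) cube([85, 905, 18]);
translate([944, 406, 392]) cube([85, 905, 18]);
translate([1069, 406, 392]) cube([85, 905, 18]);
translate([1194, 406, 392]) cube([85, 905, 18]);
translate([1319, 406, 392]) cube([85, 905, 18]);
translate([1444, 406, 392]) cube([85, 905, 18]);
translate([1569, 406, 392]) cube([85, 905, 18]);
translate([1694, 406, 392]) cube([85, 905, 18]);
translate([1819, 406, 392]) cube([85, 905, 18]);
translate([1944, 406, 392]) cube([85, 905, 18]);
translate([2069, 406, 392]) cube([85, 905, 18]);
translate([2194, 406, 392]) cube([85, 905, 18]);


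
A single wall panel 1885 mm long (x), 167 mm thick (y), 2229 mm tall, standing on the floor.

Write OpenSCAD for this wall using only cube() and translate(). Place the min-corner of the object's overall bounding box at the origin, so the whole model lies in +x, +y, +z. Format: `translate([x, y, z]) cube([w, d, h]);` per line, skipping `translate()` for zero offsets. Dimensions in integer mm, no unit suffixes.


cube([1885, 167, 2229]);


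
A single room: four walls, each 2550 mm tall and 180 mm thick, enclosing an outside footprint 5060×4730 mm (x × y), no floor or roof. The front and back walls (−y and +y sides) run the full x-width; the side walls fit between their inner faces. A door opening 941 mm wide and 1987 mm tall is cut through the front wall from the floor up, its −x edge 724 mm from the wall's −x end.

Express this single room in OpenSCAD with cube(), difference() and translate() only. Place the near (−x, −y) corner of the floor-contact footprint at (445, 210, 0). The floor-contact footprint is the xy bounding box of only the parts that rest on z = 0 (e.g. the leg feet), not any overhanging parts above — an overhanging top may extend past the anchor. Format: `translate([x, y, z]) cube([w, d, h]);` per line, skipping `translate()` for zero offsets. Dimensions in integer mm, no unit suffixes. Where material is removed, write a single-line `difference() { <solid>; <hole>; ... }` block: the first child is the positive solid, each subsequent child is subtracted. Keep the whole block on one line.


difference() { translate([445, 210, 0]) cube([5060, 180, 2550]); translate([1169, 210, 0]) cube([941, 180, 1987]); }
translate([445, 4760, 0]) cube([5060, 180, 2550]);
translate([445, 390, 0]) cube([180, 4370, 2550]);
translate([5325, 390, 0]) cube([180, 4370, 2550]);


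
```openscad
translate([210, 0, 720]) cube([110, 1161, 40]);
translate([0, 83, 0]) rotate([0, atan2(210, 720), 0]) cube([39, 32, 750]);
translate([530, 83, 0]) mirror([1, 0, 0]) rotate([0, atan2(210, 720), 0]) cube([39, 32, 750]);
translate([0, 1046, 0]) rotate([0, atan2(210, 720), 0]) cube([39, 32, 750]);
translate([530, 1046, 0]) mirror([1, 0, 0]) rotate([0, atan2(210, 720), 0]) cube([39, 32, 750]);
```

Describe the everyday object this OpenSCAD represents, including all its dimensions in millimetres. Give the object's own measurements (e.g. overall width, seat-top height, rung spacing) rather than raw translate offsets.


A sawhorse. A 110×1161×40 mm beam (x, y, z) sits on two A-frame leg pairs. Each pair is two raked legs of 39×32 mm section (32 mm along y) splaying symmetrically in x. Each leg rises 720 mm vertically over 210 mm of horizontal reach and is 750 mm long along its own axis. Every leg's outer bottom edge rests on the floor and its outer top edge meets a bottom edge of the beam — the left legs (tilting toward +x) meet the beam's −x bottom edge, the right legs (their mirror images, tilting toward −x) meet its +x bottom edge — so the leg tops tuck under the beam, the beam's underside is 720 mm above the floor, and the feet are 530 mm apart outside-to-outside with the beam centred between them. The two leg pairs are set in 83 mm from either end of the beam.


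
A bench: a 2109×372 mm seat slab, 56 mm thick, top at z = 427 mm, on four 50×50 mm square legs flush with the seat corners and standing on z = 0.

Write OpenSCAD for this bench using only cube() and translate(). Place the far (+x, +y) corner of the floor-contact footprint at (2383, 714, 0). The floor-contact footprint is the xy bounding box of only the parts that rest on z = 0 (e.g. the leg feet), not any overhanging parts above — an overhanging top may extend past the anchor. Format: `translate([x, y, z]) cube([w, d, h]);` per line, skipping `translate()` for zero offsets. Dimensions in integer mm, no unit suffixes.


translate([274, 342, 371]) cube([2109, 372, 56]);
translate([274, 342, 0]) cube([50, 50, 371]);
translate([274, 664, 0]) cube([50, 50, 371]);
translate([2333, 342, 0]) cube([50, 50, 371]);
translate([2333, 664, 0]) cube([50, 50, 371]);


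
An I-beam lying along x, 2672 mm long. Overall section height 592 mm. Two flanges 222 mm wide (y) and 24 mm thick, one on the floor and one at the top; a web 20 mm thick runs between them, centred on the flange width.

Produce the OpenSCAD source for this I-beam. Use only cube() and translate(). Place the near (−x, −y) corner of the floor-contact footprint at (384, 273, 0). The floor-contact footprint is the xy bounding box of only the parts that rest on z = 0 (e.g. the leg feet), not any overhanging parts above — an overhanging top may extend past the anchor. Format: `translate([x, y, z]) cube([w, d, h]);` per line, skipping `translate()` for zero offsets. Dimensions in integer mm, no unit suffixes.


translate([384, 273, 0]) cube([2672, 222, 24]);
translate([384, 374, 24]) cube([2672, 20, 544]);
translate([384, 273, 568]) cube([2672, 222, 24]);


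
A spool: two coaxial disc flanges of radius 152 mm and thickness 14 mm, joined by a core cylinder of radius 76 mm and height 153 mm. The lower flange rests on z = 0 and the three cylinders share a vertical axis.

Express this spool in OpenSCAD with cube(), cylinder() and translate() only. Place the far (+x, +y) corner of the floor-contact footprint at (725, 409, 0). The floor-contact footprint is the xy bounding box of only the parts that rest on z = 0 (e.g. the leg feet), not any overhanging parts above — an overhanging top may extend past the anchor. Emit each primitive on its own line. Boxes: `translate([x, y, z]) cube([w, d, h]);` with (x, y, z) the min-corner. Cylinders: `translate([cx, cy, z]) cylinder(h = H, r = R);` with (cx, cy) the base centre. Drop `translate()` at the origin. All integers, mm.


translate([573, 257, 0]) cylinder(h = 14, r = 152);
translate([573, 257, 14]) cylinder(h = 153, r = 76);
translate([573, 257, 167]) cylinder(h = 14, r = 152);


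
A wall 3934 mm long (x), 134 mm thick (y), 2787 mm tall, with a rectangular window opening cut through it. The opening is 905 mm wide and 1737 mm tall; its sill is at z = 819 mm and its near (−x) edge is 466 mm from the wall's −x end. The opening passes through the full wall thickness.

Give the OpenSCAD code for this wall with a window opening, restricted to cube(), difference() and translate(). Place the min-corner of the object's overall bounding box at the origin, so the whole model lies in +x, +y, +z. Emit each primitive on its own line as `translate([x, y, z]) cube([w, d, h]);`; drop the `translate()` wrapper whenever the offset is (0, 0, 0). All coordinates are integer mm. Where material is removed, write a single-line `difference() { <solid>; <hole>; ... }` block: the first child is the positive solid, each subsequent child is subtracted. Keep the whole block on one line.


difference() { cube([3934, 134, 2787]); translate([466, 0, 819]) cube([905, 134, 1737]); }


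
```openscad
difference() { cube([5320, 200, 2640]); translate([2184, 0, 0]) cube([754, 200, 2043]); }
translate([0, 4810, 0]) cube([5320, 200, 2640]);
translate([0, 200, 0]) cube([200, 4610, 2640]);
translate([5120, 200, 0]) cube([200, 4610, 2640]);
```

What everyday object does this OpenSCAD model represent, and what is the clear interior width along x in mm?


A single room. The interior width is 4920 mm.

Four walls enclosing a rectangle with a door in the front wall — a room. Outside width 5320 minus two 200 mm walls gives 4920 mm.


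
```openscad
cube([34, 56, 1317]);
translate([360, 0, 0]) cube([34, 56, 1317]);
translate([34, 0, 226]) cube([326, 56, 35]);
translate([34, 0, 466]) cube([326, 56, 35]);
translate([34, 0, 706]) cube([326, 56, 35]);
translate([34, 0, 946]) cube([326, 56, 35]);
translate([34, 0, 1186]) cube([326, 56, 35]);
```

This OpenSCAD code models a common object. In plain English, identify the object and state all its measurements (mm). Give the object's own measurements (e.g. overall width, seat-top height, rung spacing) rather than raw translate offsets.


A straight ladder. Two 34×56 mm vertical rails, 1317 mm tall, stand 394 mm apart (outside-to-outside) with their front faces coplanar on the −y side. 5 rungs, each 56 mm deep and 35 mm tall, span between the inner faces of the rails, front faces flush with the rails. The lowest rung's underside is at z = 226 mm and rungs are spaced 240 mm apart (underside to underside).


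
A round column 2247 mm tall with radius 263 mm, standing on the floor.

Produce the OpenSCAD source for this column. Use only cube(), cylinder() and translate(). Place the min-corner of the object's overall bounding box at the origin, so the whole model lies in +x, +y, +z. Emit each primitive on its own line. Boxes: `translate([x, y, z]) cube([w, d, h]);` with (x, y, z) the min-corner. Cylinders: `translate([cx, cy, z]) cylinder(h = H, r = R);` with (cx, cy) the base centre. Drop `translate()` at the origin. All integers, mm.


translate([263, 263, 0]) cylinder(h = 2247, r = 263);


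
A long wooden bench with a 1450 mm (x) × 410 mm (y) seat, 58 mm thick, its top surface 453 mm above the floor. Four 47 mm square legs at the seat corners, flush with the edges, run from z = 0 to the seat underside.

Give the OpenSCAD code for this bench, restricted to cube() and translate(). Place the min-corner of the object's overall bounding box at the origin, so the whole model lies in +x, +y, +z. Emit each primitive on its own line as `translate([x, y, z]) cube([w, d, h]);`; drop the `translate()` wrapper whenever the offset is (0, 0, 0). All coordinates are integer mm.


// leg_h = 453 − 58 = 395
translate([0, 0, 395]) cube([1450, 410, 58]);
cube([47, 47, 395]);
translate([0, 363, 0]) cube([47, 47, 395]);
translate([1403, 0, 0]) cube([47, 47, 395]);
translate([1403, 363, 0]) cube([47, 47, 395]);


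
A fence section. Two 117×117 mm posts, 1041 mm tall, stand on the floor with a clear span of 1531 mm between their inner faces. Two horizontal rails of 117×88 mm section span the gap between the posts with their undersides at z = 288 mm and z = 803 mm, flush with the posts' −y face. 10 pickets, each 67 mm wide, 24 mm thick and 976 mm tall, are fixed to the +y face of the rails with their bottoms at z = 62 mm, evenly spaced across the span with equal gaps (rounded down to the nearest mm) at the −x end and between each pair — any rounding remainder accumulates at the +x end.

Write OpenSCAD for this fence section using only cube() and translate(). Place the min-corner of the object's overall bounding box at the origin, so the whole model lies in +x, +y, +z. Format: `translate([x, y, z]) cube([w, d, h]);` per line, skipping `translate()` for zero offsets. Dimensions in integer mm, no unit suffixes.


cube([117, 117, 1041]);
translate([1648, 0, 0]) cube([117, 117, 1041]);
translate([117, 0, 288]) cube([1531, 117, 88]);
translate([117, 0, 803]) cube([1531, 117, 88]);
translate([195, 117, 62]) cube([67, 24, 976]);
translate([340, 117, 62]) cube([67, 24, 976]);
translate([485, 117, 62]) cube([67, 24, 976]);
translate([630, 117, 62]) cube([67, 24, 976]);
translate([775, 117, 62]) cube([67, 24, 976]);
translate([920, 117, 62]) cube([67, 24, 976]);
translate([1065, 117, 62]) cube([67, 24, 976]);
translate([1210, 117, 62]) cube([67, 24, 976]);
translate([1355, 117, 62]) cube([67, 24, 976]);
translate([1500, 117, 62]) cube([67, 24, 976]);


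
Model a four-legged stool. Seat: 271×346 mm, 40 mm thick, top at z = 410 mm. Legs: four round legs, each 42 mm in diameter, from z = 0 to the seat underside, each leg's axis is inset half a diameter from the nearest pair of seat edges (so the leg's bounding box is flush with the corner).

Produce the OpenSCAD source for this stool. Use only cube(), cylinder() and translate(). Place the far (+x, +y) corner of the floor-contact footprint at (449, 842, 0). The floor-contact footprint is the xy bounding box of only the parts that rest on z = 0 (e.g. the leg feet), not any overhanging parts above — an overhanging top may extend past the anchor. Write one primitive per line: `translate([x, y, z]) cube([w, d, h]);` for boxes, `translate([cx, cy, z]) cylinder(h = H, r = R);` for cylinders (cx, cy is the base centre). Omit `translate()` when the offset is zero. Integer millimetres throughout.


translate([178, 496, 370]) cube([271, 346, 40]);
translate([199, 517, 0]) cylinder(h = 370, r = 21);
translate([428, 517, 0]) cylinder(h = 370, r = 21);
translate([199, 821, 0]) cylinder(h = 370, r = 21);
translate([428, 821, 0]) cylinder(h = 370, r = 21);


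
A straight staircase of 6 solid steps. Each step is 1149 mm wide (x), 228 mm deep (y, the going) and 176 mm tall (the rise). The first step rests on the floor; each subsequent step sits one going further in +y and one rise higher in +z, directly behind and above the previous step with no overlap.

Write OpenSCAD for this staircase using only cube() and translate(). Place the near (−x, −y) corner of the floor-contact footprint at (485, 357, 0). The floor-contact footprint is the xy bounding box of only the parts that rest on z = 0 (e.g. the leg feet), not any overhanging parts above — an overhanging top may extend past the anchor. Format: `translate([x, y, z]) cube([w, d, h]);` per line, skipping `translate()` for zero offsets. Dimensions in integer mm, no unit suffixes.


translate([485, 357, 0]) cube([1149, 228, 176]);
translate([485, 585, 176]) cube([1149, 228, 176]);
translate([485, 813, 352]) cube([1149, 228, 176]);
translate([485, 1041, 528]) cube([1149, 228, 176]);
translate([485, 1269, 704]) cube([1149, 228, 176]);
translate([485, 1497, 880]) cube([1149, 228, 176]);


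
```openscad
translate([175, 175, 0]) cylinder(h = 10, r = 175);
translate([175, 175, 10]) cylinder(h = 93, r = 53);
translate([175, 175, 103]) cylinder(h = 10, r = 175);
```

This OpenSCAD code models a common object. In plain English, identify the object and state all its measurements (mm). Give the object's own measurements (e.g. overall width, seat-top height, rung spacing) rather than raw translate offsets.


A spool: two coaxial disc flanges of radius 175 mm and thickness 10 mm, joined by a core cylinder of radius 53 mm and height 93 mm. The lower flange rests on z = 0 and the three cylinders share a vertical axis.


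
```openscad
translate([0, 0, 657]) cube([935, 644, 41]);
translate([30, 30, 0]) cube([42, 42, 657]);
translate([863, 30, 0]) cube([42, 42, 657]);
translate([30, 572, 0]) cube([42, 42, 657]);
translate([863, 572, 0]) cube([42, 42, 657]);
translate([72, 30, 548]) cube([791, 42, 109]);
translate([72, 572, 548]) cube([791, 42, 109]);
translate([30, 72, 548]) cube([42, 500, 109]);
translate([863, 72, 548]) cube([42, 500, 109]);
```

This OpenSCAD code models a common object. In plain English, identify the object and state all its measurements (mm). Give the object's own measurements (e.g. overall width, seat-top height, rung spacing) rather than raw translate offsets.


A rectangular dining table. The top is 935×644×41 mm with its upper surface at z = 698 mm. It stands on four 42×42 mm square legs, each inset 30 mm from the nearest pair of top edges, running from the floor to the underside of the top. Four apron rails, 42 mm thick and 109 mm tall, run between adjacent legs with their top edges flush with the underside of the top and their outer faces flush with the legs' outer faces.


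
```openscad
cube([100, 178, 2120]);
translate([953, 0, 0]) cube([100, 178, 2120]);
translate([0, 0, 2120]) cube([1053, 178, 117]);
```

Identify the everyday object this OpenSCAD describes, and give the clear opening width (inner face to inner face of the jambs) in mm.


A door frame. The clear opening width is 853 mm.

Two 2120 mm tall posts with a header on top — a door frame. The left jamb is 100 mm wide at x = 0; the right jamb starts at x = 953. The clear opening is 953 − 100 = 853 mm.


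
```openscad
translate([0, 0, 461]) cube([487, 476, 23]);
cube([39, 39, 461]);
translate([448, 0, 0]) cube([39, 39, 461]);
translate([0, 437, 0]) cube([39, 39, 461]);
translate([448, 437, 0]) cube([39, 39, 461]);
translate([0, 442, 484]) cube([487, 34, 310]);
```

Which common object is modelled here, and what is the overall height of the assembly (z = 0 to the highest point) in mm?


A chair. The overall height is 794 mm.

A slab on four corner posts with a tall panel at the back — a chair. The seat slab sits at z = 461 with thickness 23, and the 310 mm backrest starts at the seat top, so the overall height is 461 + 23 + 310 = 794 mm.


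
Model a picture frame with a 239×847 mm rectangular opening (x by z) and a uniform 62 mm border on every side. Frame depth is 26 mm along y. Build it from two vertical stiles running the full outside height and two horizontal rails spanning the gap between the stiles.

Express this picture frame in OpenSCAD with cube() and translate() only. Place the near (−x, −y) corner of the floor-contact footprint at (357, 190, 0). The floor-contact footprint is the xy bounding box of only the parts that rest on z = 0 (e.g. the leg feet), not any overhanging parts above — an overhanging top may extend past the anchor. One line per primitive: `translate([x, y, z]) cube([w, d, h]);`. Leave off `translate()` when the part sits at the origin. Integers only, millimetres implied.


translate([357, 190, 0]) cube([62, 26, 971]);
translate([658, 190, 0]) cube([62, 26, 971]);
translate([419, 190, 0]) cube([239, 26, 62]);
translate([419, 190, 909]) cube([239, 26, 62]);


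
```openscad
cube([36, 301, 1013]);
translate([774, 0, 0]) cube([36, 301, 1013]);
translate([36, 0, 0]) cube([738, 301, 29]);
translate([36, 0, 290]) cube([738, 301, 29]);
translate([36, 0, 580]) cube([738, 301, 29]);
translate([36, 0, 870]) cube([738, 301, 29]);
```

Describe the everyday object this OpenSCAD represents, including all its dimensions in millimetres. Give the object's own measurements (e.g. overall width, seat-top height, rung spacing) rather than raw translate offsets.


An open bookshelf. Two side panels, each 36 mm thick, 301 mm deep and 1013 mm tall, stand 810 mm apart (outside-to-outside). Between them sit 4 shelves, each 29 mm thick and 301 mm deep, spanning the full gap between the sides. The bottom shelf rests on the floor (its underside at z = 0) and the clear gap between one shelf's top and the next shelf's underside is 261 mm.


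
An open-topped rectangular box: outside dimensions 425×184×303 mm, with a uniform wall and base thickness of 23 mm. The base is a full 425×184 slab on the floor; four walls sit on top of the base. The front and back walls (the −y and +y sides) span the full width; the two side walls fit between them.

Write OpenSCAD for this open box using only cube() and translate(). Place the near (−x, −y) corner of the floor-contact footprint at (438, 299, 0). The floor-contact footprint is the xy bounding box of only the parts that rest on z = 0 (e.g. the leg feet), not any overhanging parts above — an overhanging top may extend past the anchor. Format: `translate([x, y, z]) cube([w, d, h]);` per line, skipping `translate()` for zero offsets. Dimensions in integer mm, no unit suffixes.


translate([438, 299, 0]) cube([425, 184, 23]);
translate([438, 299, 23]) cube([425, 23, 280]);
translate([438, 460, 23]) cube([425, 23, 280]);
translate([438, 322, 23]) cube([23, 138, 280]);
translate([840, 322, 23]) cube([23, 138, 280]);


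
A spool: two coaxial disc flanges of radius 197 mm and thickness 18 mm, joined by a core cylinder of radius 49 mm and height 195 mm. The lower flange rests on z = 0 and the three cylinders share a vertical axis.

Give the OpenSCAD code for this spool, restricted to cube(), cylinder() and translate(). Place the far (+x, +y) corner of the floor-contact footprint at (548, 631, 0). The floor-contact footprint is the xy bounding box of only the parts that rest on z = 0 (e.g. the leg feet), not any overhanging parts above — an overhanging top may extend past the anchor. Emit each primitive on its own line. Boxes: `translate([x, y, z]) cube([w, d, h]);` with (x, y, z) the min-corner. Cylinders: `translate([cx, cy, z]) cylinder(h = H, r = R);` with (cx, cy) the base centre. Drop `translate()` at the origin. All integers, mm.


translate([351, 434, 0]) cylinder(h = 18, r = 197);
translate([351, 434, 18]) cylinder(h = 195, r = 49);
translate([351, 434, 213]) cylinder(h = 18, r = 197);


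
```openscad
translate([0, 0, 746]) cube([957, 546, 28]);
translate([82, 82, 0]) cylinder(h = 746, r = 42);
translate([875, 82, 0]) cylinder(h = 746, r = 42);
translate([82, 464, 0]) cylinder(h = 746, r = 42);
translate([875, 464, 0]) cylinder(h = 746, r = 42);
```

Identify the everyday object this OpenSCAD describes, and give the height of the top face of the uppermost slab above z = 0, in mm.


A table. The table height is 774 mm.

A 957×546×28 slab sits at z = 746 on four Ø84 mm round legs — a table. The top surface is at 746 + 28 = 774 mm.


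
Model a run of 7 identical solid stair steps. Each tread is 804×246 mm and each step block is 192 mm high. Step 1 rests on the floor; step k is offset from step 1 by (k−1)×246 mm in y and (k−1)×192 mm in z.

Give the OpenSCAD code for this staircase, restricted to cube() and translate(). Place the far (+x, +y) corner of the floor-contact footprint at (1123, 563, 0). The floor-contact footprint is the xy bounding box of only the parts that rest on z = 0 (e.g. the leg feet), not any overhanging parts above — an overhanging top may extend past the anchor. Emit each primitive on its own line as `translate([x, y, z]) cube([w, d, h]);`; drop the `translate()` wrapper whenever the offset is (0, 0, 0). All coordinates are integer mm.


translate([319, 317, 0]) cube([804, 246, 192]);
translate([319, 563, 192]) cube([804, 246, 192]);
translate([319, 809, 384]) cube([804, 246, 192]);
translate([319, 1055, 576]) cube([804, 246, 192]);
translate([319, 1301, 768]) cube([804, 246, 192]);
translate([319, 1547, 960]) cube([804, 246, 192]);
translate([319, 1793, 1152]) cube([804, 246, 192]);
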